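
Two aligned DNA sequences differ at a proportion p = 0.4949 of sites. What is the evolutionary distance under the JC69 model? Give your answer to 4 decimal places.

d = −(3/4) ln(1 − 4p/3) = −0.75 ln(1 − 0.659867) = −0.75 ln(0.340133)
  = −0.75 × (-1.078419) = 0.808814 substitutions/site.

0.8088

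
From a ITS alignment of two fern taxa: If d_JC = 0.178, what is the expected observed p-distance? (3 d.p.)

p = (3/4)(1 − e^(−4d/3)) = 0.75 × (1 − e^(-0.237333)) = 0.75 × (1 − 0.788729) = 0.158453.

0.158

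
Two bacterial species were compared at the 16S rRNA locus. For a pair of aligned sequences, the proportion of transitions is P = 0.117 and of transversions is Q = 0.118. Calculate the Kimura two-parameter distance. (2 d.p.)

0.28

Under the Kimura two-parameter model, d = −½ ln(1 − 2P − Q) − ¼ ln(1 − 2Q).
1 − 2P − Q = 0.648, giving −½ ln(0.648) = 0.216932.
1 − 2Q = 0.764, giving −¼ ln(0.764) = 0.067297.
d = 0.216932 + 0.067297 = 0.284229.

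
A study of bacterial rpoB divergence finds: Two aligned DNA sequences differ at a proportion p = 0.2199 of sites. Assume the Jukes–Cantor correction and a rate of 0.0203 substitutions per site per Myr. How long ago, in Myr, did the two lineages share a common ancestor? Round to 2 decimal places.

6.41

d = −(3/4) ln(1 − 4p/3) = −0.75 ln(1 − 0.2932) = −0.75 ln(0.7068)
  = −0.75 × (-0.347008) = 0.260256 substitutions/site.
Under a molecular clock d = 2μt, so t = d/(2μ) = 0.260256 / (2 × 0.0203) = 6.41 Myr.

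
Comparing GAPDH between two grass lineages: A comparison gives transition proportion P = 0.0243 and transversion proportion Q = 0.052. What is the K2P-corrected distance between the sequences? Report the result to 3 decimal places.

Under the Kimura two-parameter model, d = −½ ln(1 − 2P − Q) − ¼ ln(1 − 2Q).
1 − 2P − Q = 0.8994, giving −½ ln(0.8994) = 0.053014.
1 − 2Q = 0.896, giving −¼ ln(0.896) = 0.027454.
d = 0.053014 + 0.027454 = 0.080468.

0.080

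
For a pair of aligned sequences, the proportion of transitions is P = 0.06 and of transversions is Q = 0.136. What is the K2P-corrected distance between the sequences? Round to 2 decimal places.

Under the Kimura two-parameter model, d = −½ ln(1 − 2P − Q) − ¼ ln(1 − 2Q).
1 − 2P − Q = 0.744, giving −½ ln(0.744) = 0.147857.
1 − 2Q = 0.728, giving −¼ ln(0.728) = 0.079364.
d = 0.147857 + 0.079364 = 0.227221.

0.23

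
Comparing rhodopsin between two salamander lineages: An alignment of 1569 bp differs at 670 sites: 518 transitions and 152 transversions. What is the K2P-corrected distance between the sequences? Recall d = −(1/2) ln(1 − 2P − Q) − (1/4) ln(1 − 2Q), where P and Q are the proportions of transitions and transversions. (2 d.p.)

P = 518/1569 ≈ 0.330147 and Q = 152/1569 ≈ 0.096877.
Under the Kimura two-parameter model, d = −½ ln(1 − 2P − Q) − ¼ ln(1 − 2Q).
1 − 2P − Q = 0.242829, giving −½ ln(0.242829) = 0.707699.
1 − 2Q = 0.806246, giving −¼ ln(0.806246) = 0.053842.
d = 0.707699 + 0.053842 = 0.761541.

0.76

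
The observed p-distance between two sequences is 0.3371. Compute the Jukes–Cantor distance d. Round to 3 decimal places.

0.448

d = −(3/4) ln(1 − 4p/3) = −0.75 ln(1 − 0.449467) = −0.75 ln(0.550533)
  = −0.75 × (-0.596868) = 0.447651 substitutions/site.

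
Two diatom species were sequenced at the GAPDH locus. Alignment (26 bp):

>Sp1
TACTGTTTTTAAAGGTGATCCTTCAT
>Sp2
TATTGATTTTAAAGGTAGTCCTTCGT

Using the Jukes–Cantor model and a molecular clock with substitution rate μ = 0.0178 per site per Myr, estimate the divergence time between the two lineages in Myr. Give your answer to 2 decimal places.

The sequences differ at 5 of 26 sites (3, 6, 17, 18, 25), so p = 5/26 ≈ 0.192308.
d = −(3/4) ln(1 − 4p/3) = −0.75 ln(1 − 0.256411) = −0.75 ln(0.743589)
  = −0.75 × (-0.296267) = 0.222200 substitutions/site.
Under a molecular clock d = 2μt, so t = d/(2μ) = 0.222200 / (2 × 0.0178) = 6.24 Myr.

6.24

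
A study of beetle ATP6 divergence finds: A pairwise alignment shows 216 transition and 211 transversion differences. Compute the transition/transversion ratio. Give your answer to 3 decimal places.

1.024

R = 216/211 = 1.023696… ≈ 1.024 (to 3 d.p.).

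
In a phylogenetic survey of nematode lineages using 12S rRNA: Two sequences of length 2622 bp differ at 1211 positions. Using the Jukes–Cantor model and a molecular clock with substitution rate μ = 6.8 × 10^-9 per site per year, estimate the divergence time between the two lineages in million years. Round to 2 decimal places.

p = 1211/2622 ≈ 0.461861.
d = −(3/4) ln(1 − 4p/3) = −0.75 ln(1 − 0.615815) = −0.75 ln(0.384185)
  = −0.75 × (-0.956631) = 0.717473 substitutions/site.
Under a molecular clock d = 2μt, so t = d/(2μ) = 0.717473 / (2 × 6.8 × 10^-9) = 52.76 million years.

52.76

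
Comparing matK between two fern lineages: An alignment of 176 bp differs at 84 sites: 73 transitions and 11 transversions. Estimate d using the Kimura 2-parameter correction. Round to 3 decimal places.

P = 73/176 ≈ 0.414773 and Q = 11/176 = 0.0625.
Under the Kimura two-parameter model, d = −½ ln(1 − 2P − Q) − ¼ ln(1 − 2Q).
1 − 2P − Q = 0.107954, giving −½ ln(0.107954) = 1.113025.
1 − 2Q = 0.875, giving −¼ ln(0.875) = 0.033383.
d = 1.113025 + 0.033383 = 1.146408.

1.146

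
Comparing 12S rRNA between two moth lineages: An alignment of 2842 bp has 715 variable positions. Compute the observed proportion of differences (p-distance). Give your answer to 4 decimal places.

p = 715/2842 = 0.251583… ≈ 0.2516 (to 4 d.p.).

0.2516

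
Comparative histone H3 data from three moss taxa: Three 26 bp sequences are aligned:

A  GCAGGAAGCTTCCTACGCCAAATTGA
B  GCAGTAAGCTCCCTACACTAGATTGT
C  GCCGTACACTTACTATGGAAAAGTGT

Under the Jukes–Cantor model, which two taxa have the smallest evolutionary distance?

A and B

A–B: 6/26 differ, p = 0.231, d = 0.276.
A–C: 10/26 differ, p = 0.385, d = 0.539.
B–C: 11/26 differ, p = 0.423, d = 0.623.
The smallest distance is between A and B.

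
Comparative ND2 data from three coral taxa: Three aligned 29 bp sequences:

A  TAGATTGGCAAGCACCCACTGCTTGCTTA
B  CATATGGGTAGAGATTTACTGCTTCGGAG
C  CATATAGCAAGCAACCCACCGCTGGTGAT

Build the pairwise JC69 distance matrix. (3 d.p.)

A–B: 15/29 sites differ → p ≈ 0.517241, d = −0.75 ln(1 − 0.689655) = 0.877553 ≈ 0.878.
A–C: 14/29 sites differ → p ≈ 0.482759, d = −0.75 ln(1 − 0.643679) = 0.773942 ≈ 0.774.
B–C: 13/29 sites differ → p ≈ 0.448276, d = −0.75 ln(1 − 0.597701) = 0.682920 ≈ 0.683.

d(A,B) = 0.878, d(A,C) = 0.774, d(B,C) = 0.683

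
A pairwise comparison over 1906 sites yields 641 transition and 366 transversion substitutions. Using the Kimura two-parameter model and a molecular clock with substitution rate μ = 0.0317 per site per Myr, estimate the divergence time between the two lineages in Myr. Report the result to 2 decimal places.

17.68

P = 641/1906 ≈ 0.336306 and Q = 366/1906 ≈ 0.192025.
Under the Kimura two-parameter model, d = −½ ln(1 − 2P − Q) − ¼ ln(1 − 2Q).
1 − 2P − Q = 0.135363, giving −½ ln(0.135363) = 0.999898.
1 − 2Q = 0.61595, giving −¼ ln(0.61595) = 0.121147.
d = 0.999898 + 0.121147 = 1.121045.
Under a molecular clock d = 2μt, so t = d/(2μ) = 1.121045 / (2 × 0.0317) = 17.68 Myr.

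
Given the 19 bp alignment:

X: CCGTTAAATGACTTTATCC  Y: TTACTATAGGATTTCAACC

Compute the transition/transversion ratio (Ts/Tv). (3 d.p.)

2.000

Transitions are A↔G and C↔T; transversions are all other mismatches.
Transitions: 6. Transversions: 3.
R = 6/3 = 2.000.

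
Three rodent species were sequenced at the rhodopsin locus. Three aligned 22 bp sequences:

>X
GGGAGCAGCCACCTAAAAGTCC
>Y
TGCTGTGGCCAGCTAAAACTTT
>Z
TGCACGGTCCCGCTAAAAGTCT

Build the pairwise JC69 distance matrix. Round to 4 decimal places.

X–Y: 9/22 sites differ → p ≈ 0.409091, d = −0.75 ln(1 − 0.545455) = 0.591344 ≈ 0.5913.
X–Z: 9/22 sites differ → p ≈ 0.409091, d = −0.75 ln(1 − 0.545455) = 0.591344 ≈ 0.5913.
Y–Z: 7/22 sites differ → p ≈ 0.318182, d = −0.75 ln(1 − 0.424243) = 0.414052 ≈ 0.4141.

d(X,Y) = 0.5913, d(X,Z) = 0.5913, d(Y,Z) = 0.4141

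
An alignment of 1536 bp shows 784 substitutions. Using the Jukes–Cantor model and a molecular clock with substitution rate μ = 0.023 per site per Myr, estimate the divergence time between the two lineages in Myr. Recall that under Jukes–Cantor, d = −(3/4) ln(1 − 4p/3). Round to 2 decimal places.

p = 784/1536 ≈ 0.510417.
d = −(3/4) ln(1 − 4p/3) = −0.75 ln(1 − 0.680556) = −0.75 ln(0.319444)
  = −0.75 × (-1.141173) = 0.855880 substitutions/site.
Under a molecular clock d = 2μt, so t = d/(2μ) = 0.855880 / (2 × 0.023) = 18.61 Myr.

18.61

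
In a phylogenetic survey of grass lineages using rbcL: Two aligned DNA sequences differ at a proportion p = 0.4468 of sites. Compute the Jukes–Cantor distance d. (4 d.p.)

0.6793

d = −(3/4) ln(1 − 4p/3) = −0.75 ln(1 − 0.595733) = −0.75 ln(0.404267)
  = −0.75 × (-0.905680) = 0.679260 substitutions/site.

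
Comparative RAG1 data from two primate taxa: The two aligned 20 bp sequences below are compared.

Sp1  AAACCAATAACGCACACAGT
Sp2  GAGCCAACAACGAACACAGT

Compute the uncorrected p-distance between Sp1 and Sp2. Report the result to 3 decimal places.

The sequences differ at 4 of 20 positions (sites 1, 3, 8, 13).
p = 4/20 = 0.200.

0.200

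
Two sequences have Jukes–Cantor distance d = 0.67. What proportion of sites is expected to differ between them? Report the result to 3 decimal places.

p = (3/4)(1 − e^(−4d/3)) = 0.75 × (1 − e^(-0.893333)) = 0.75 × (1 − 0.409289) = 0.443033.

0.443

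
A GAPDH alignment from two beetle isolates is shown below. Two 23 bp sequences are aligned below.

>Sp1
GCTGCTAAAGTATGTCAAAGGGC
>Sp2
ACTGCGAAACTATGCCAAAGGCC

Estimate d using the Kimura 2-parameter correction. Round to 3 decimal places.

Of 23 sites, 2 differences are transitions and 3 are transversions, so P = 2/23 ≈ 0.086957 and Q = 3/23 ≈ 0.130435.
Under the Kimura two-parameter model, d = −½ ln(1 − 2P − Q) − ¼ ln(1 − 2Q).
1 − 2P − Q = 0.695651, giving −½ ln(0.695651) = 0.181454.
1 − 2Q = 0.73913, giving −¼ ln(0.73913) = 0.075570.
d = 0.181454 + 0.075570 = 0.257024.

0.257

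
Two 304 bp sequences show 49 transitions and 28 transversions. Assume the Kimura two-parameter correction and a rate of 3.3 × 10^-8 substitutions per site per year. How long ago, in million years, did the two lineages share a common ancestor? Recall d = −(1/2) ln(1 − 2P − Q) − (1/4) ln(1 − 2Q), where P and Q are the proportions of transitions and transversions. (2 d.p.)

P = 49/304 ≈ 0.161184 and Q = 28/304 ≈ 0.092105.
Under the Kimura two-parameter model, d = −½ ln(1 − 2P − Q) − ¼ ln(1 − 2Q).
1 − 2P − Q = 0.585527, giving −½ ln(0.585527) = 0.267621.
1 − 2Q = 0.81579, giving −¼ ln(0.81579) = 0.050900.
d = 0.267621 + 0.050900 = 0.318521.
Under a molecular clock d = 2μt, so t = d/(2μ) = 0.318521 / (2 × 3.3 × 10^-8) = 4.83 million years.

4.83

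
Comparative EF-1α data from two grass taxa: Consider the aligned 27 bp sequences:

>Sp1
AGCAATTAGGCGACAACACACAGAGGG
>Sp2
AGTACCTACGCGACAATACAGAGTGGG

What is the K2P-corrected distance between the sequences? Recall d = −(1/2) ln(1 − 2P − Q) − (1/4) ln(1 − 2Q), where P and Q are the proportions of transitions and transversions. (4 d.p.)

0.3192

Of 27 sites, 3 differences are transitions and 4 are transversions, so P = 3/27 ≈ 0.111111 and Q = 4/27 ≈ 0.148148.
Under the Kimura two-parameter model, d = −½ ln(1 − 2P − Q) − ¼ ln(1 − 2Q).
1 − 2P − Q = 0.62963, giving −½ ln(0.62963) = 0.231311.
1 − 2Q = 0.703704, giving −¼ ln(0.703704) = 0.087849.
d = 0.231311 + 0.087849 = 0.319160.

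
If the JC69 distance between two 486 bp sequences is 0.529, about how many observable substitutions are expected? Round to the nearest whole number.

184

Invert JC69: p = (3/4)(1 − e^(−4d/3)) = 0.75 × (1 − e^(-0.705333)) = 0.75 × (1 − 0.493944) = 0.379542.
Expected differing sites = pL ≈ 0.379542 × 486 = 184.457412 ≈ 184.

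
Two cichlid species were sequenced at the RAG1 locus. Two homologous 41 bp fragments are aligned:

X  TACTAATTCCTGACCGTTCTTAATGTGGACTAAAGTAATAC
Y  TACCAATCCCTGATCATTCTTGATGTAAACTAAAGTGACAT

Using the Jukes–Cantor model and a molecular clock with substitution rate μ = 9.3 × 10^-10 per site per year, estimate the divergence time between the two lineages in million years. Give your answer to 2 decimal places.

158.61

The sequences differ at 10 of 41 sites (4, 8, 14, 16, 22, 27, 28, 37, 39, 41), so p = 10/41 ≈ 0.243902.
d = −(3/4) ln(1 − 4p/3) = −0.75 ln(1 − 0.325203) = −0.75 ln(0.674797)
  = −0.75 × (-0.393343) = 0.295007 substitutions/site.
Under a molecular clock d = 2μt, so t = d/(2μ) = 0.295007 / (2 × 9.3 × 10^-10) = 158.61 million years.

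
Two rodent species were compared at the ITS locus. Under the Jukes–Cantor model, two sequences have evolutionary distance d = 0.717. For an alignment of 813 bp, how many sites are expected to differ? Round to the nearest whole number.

375

Invert JC69: p = (3/4)(1 − e^(−4d/3)) = 0.75 × (1 − e^(-0.956)) = 0.75 × (1 − 0.384428) = 0.461679.
Expected differing sites = pL ≈ 0.461679 × 813 = 375.345027 ≈ 375.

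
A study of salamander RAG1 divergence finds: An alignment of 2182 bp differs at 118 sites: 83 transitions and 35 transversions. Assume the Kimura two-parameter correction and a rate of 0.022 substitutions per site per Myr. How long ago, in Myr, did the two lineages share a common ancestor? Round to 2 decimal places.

P = 83/2182 ≈ 0.038038 and Q = 35/2182 ≈ 0.01604.
Under the Kimura two-parameter model, d = −½ ln(1 − 2P − Q) − ¼ ln(1 − 2Q).
1 − 2P − Q = 0.907884, giving −½ ln(0.907884) = 0.048319.
1 − 2Q = 0.96792, giving −¼ ln(0.96792) = 0.008151.
d = 0.048319 + 0.008151 = 0.056470.
Under a molecular clock d = 2μt, so t = d/(2μ) = 0.056470 / (2 × 0.022) = 1.28 Myr.

1.28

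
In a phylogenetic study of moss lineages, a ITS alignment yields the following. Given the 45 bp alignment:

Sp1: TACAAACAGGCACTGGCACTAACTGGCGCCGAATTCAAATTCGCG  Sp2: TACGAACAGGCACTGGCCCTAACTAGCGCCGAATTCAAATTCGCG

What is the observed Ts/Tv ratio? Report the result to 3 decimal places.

2.000

Transitions are A↔G and C↔T; transversions are all other mismatches.
Transitions: 2. Transversions: 1.
R = 2/1 = 2.000.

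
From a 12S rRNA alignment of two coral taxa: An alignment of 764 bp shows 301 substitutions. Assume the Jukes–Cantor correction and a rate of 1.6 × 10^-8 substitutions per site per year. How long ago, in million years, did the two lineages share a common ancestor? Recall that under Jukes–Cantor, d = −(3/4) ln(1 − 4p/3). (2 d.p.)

17.46

p = 301/764 ≈ 0.393979.
d = −(3/4) ln(1 − 4p/3) = −0.75 ln(1 − 0.525305) = −0.75 ln(0.474695)
  = −0.75 × (-0.745083) = 0.558812 substitutions/site.
Under a molecular clock d = 2μt, so t = d/(2μ) = 0.558812 / (2 × 1.6 × 10^-8) = 17.46 million years.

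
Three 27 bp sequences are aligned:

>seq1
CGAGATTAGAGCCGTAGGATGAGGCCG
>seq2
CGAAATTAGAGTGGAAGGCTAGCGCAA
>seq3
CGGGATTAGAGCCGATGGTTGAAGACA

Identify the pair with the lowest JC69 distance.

seq1–seq2: 10/27 differ, p = 0.370, d = 0.511.
seq1–seq3: 7/27 differ, p = 0.259, d = 0.318.
seq2–seq3: 11/27 differ, p = 0.407, d = 0.588.
The smallest distance is between seq1 and seq3.

seq1 and seq3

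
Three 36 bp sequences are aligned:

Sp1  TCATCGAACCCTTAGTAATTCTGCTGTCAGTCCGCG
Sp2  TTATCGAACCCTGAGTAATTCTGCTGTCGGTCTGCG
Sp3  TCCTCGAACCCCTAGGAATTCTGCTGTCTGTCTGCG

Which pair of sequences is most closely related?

Sp1 and Sp2

Sp1–Sp2: 4/36 differ, p = 0.111, d = 0.120.
Sp1–Sp3: 5/36 differ, p = 0.139, d = 0.154.
Sp2–Sp3: 6/36 differ, p = 0.167, d = 0.188.
The smallest distance is between Sp1 and Sp2.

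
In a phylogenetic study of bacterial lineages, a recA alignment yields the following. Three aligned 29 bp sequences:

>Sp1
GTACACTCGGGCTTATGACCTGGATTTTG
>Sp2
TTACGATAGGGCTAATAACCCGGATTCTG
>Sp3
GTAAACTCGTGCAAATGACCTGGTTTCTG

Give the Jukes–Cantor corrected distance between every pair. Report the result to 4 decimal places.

Sp1–Sp2: 8/29 sites differ → p ≈ 0.275862, d = −0.75 ln(1 − 0.367816) = 0.343931 ≈ 0.3439.
Sp1–Sp3: 6/29 sites differ → p ≈ 0.206897, d = −0.75 ln(1 − 0.275863) = 0.242081 ≈ 0.2421.
Sp2–Sp3: 10/29 sites differ → p ≈ 0.344828, d = −0.75 ln(1 − 0.459771) = 0.461822 ≈ 0.4618.

d(Sp1,Sp2) = 0.3439, d(Sp1,Sp3) = 0.2421, d(Sp2,Sp3) = 0.4618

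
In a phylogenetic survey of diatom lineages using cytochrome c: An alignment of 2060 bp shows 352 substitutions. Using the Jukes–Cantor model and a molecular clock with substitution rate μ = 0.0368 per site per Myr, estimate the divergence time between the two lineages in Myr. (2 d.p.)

2.63

p = 352/2060 ≈ 0.170874.
d = −(3/4) ln(1 − 4p/3) = −0.75 ln(1 − 0.227832) = −0.75 ln(0.772168)
  = −0.75 × (-0.258553) = 0.193915 substitutions/site.
Under a molecular clock d = 2μt, so t = d/(2μ) = 0.193915 / (2 × 0.0368) = 2.63 Myr.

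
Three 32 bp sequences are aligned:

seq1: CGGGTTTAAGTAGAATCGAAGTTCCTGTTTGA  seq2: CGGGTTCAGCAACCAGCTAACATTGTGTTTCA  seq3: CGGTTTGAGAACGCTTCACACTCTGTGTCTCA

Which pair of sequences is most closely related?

seq1–seq2: 13/32 differ, p = 0.406, d = 0.585.
seq1–seq3: 16/32 differ, p = 0.500, d = 0.824.
seq2–seq3: 12/32 differ, p = 0.375, d = 0.520.
The smallest distance is between seq2 and seq3.

seq2 and seq3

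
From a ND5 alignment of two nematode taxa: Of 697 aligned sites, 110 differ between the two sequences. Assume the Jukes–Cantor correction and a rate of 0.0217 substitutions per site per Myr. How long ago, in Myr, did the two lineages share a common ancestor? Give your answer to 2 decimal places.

p = 110/697 ≈ 0.157819.
d = −(3/4) ln(1 − 4p/3) = −0.75 ln(1 − 0.210425) = −0.75 ln(0.789575)
  = −0.75 × (-0.236260) = 0.177195 substitutions/site.
Under a molecular clock d = 2μt, so t = d/(2μ) = 0.177195 / (2 × 0.0217) = 4.08 Myr.

4.08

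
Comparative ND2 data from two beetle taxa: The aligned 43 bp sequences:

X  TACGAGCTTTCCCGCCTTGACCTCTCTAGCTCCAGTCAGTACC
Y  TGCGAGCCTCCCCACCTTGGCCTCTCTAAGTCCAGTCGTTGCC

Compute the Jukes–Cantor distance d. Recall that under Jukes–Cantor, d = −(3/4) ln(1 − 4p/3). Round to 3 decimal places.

0.278

The sequences differ at 10 of 43 sites (2, 8, 10, 14, 20, 29, 30, 38, 39, 41), so p = 10/43 ≈ 0.232558.
d = −(3/4) ln(1 − 4p/3) = −0.75 ln(1 − 0.310077) = −0.75 ln(0.689923)
  = −0.75 × (-0.371175) = 0.278381 substitutions/site.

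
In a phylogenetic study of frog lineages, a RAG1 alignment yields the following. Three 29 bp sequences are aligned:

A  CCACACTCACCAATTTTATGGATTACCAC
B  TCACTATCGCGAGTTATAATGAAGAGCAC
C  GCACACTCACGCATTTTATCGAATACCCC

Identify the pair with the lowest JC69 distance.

A and C

A–B: 12/29 differ, p = 0.414, d = 0.602.
A–C: 6/29 differ, p = 0.207, d = 0.242.
B–C: 12/29 differ, p = 0.414, d = 0.602.
The smallest distance is between A and C.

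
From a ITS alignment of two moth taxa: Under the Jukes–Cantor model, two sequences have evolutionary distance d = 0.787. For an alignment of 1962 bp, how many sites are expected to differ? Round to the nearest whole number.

956

Invert JC69: p = (3/4)(1 − e^(−4d/3)) = 0.75 × (1 − e^(-1.049333)) = 0.75 × (1 − 0.350171) = 0.487372.
Expected differing sites = pL ≈ 0.487372 × 1962 = 956.223864 ≈ 956.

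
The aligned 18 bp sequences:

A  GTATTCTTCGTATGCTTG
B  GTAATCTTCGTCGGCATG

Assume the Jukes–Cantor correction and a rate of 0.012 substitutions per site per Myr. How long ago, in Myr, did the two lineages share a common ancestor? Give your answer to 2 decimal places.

The sequences differ at 4 of 18 sites (4, 12, 13, 16), so p = 4/18 ≈ 0.222222.
d = −(3/4) ln(1 − 4p/3) = −0.75 ln(1 − 0.296296) = −0.75 ln(0.703704)
  = −0.75 × (-0.351397) = 0.263548 substitutions/site.
Under a molecular clock d = 2μt, so t = d/(2μ) = 0.263548 / (2 × 0.012) = 10.98 Myr.

10.98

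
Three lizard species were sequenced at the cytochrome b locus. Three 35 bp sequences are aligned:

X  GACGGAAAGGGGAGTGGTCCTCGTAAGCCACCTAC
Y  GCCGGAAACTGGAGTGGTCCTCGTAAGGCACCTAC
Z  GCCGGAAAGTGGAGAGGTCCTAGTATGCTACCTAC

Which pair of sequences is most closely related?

X and Y

X–Y: 4/35 differ, p = 0.114, d = 0.124.
X–Z: 6/35 differ, p = 0.171, d = 0.195.
Y–Z: 6/35 differ, p = 0.171, d = 0.195.
The smallest distance is between X and Y.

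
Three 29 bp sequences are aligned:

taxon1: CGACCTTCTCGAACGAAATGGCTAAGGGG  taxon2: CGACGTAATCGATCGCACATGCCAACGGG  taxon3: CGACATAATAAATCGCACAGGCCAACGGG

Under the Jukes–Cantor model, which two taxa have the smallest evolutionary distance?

taxon1–taxon2: 10/29 differ, p = 0.345, d = 0.462.
taxon1–taxon3: 11/29 differ, p = 0.379, d = 0.529.
taxon2–taxon3: 4/29 differ, p = 0.138, d = 0.152.
The smallest distance is between taxon2 and taxon3.

taxon2 and taxon3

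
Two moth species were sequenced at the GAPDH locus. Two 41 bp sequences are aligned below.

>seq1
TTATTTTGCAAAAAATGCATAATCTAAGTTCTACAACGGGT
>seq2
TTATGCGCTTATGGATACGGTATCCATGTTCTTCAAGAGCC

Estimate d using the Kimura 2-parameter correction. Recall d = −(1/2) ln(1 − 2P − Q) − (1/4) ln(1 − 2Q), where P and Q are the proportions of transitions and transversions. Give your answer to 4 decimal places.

0.8066

Of 41 sites, 9 differences are transitions and 11 are transversions, so P = 9/41 ≈ 0.219512 and Q = 11/41 ≈ 0.268293.
Under the Kimura two-parameter model, d = −½ ln(1 − 2P − Q) − ¼ ln(1 − 2Q).
1 − 2P − Q = 0.292683, giving −½ ln(0.292683) = 0.614333.
1 − 2Q = 0.463414, giving −¼ ln(0.463414) = 0.192284.
d = 0.614333 + 0.192284 = 0.806617.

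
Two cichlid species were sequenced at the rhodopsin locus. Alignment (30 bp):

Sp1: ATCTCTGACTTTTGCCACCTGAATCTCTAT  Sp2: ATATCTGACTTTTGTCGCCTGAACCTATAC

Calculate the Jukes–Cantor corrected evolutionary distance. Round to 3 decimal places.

0.233

The sequences differ at 6 of 30 sites (3, 15, 17, 24, 27, 30), so p = 6/30 = 0.2.
d = −(3/4) ln(1 − 4p/3) = −0.75 ln(1 − 0.266667) = −0.75 ln(0.733333)
  = −0.75 × (-0.310155) = 0.232616 substitutions/site.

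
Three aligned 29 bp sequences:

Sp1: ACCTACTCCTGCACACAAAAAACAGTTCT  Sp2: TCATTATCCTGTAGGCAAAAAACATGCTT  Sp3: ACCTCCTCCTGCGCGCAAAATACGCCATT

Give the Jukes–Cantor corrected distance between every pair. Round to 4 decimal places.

Sp1–Sp2: 11/29 sites differ → p ≈ 0.37931, d = −0.75 ln(1 − 0.505747) = 0.528531 ≈ 0.5285.
Sp1–Sp3: 9/29 sites differ → p ≈ 0.310345, d = −0.75 ln(1 − 0.413793) = 0.400562 ≈ 0.4006.
Sp2–Sp3: 12/29 sites differ → p ≈ 0.413793, d = −0.75 ln(1 − 0.551724) = 0.601760 ≈ 0.6018.

d(Sp1,Sp2) = 0.5285, d(Sp1,Sp3) = 0.4006, d(Sp2,Sp3) = 0.6018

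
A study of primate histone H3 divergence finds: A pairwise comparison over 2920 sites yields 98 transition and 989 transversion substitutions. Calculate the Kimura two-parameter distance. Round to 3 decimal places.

0.543

P = 98/2920 ≈ 0.033562 and Q = 989/2920 ≈ 0.338699.
Under the Kimura two-parameter model, d = −½ ln(1 − 2P − Q) − ¼ ln(1 − 2Q).
1 − 2P − Q = 0.594177, giving −½ ln(0.594177) = 0.260289.
1 − 2Q = 0.322602, giving −¼ ln(0.322602) = 0.282834.
d = 0.260289 + 0.282834 = 0.543123.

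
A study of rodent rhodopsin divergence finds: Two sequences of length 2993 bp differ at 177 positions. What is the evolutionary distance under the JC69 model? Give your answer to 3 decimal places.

p = 177/2993 ≈ 0.059138.
d = −(3/4) ln(1 − 4p/3) = −0.75 ln(1 − 0.078851) = −0.75 ln(0.921149)
  = −0.75 × (-0.082133) = 0.061600 substitutions/site.

0.062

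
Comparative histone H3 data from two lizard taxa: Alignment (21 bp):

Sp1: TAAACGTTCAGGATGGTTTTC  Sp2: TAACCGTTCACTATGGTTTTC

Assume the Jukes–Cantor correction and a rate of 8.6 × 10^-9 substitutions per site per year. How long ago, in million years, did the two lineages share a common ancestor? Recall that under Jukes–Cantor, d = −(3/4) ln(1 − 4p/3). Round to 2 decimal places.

9.21

The sequences differ at 3 of 21 sites (4, 11, 12), so p = 3/21 ≈ 0.142857.
d = −(3/4) ln(1 − 4p/3) = −0.75 ln(1 − 0.190476) = −0.75 ln(0.809524)
  = −0.75 × (-0.211309) = 0.158482 substitutions/site.
Under a molecular clock d = 2μt, so t = d/(2μ) = 0.158482 / (2 × 8.6 × 10^-9) = 9.21 million years.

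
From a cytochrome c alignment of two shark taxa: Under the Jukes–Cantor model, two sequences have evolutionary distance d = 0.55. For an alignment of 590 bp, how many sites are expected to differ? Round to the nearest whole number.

Invert JC69: p = (3/4)(1 − e^(−4d/3)) = 0.75 × (1 − e^(-0.733333)) = 0.75 × (1 − 0.480305) = 0.389771.
Expected differing sites = pL ≈ 0.389771 × 590 = 229.96489 ≈ 230.

230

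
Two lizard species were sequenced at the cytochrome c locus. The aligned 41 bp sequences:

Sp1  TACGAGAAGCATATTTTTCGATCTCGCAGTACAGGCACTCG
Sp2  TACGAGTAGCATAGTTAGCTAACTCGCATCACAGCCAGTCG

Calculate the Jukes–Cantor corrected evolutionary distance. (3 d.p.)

The sequences differ at 10 of 41 sites (7, 14, 17, 18, 20, 22, 29, 30, 35, 38), so p = 10/41 ≈ 0.243902.
d = −(3/4) ln(1 − 4p/3) = −0.75 ln(1 − 0.325203) = −0.75 ln(0.674797)
  = −0.75 × (-0.393343) = 0.295007 substitutions/site.

0.295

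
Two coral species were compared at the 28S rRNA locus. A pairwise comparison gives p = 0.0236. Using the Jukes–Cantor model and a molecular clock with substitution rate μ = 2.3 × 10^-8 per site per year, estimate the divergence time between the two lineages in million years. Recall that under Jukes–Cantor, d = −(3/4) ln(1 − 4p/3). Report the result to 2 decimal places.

d = −(3/4) ln(1 − 4p/3) = −0.75 ln(1 − 0.031467) = −0.75 ln(0.968533)
  = −0.75 × (-0.031973) = 0.023980 substitutions/site.
Under a molecular clock d = 2μt, so t = d/(2μ) = 0.023980 / (2 × 2.3 × 10^-8) = 0.52 million years.

0.52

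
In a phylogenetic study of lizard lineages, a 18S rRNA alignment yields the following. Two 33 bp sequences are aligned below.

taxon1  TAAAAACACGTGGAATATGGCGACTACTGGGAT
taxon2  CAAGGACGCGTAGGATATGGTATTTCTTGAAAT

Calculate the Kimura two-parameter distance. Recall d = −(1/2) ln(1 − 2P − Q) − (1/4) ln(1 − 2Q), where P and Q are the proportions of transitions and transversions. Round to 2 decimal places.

Of 33 sites, 12 differences are transitions and 2 are transversions, so P = 12/33 ≈ 0.363636 and Q = 2/33 ≈ 0.060606.
Under the Kimura two-parameter model, d = −½ ln(1 − 2P − Q) − ¼ ln(1 − 2Q).
1 − 2P − Q = 0.212122, giving −½ ln(0.212122) = 0.775297.
1 − 2Q = 0.878788, giving −¼ ln(0.878788) = 0.032303.
d = 0.775297 + 0.032303 = 0.807600.

0.81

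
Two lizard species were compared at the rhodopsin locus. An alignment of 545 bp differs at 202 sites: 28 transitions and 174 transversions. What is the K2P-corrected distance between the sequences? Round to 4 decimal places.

0.5285

P = 28/545 ≈ 0.051376 and Q = 174/545 ≈ 0.319266.
Under the Kimura two-parameter model, d = −½ ln(1 − 2P − Q) − ¼ ln(1 − 2Q).
1 − 2P − Q = 0.577982, giving −½ ln(0.577982) = 0.274106.
1 − 2Q = 0.361468, giving −¼ ln(0.361468) = 0.254395.
d = 0.274106 + 0.254395 = 0.528501.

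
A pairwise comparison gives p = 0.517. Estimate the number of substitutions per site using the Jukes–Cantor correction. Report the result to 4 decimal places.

d = −(3/4) ln(1 − 4p/3) = −0.75 ln(1 − 0.689333) = −0.75 ln(0.310667)
  = −0.75 × (-1.169034) = 0.876776 substitutions/site.

0.8768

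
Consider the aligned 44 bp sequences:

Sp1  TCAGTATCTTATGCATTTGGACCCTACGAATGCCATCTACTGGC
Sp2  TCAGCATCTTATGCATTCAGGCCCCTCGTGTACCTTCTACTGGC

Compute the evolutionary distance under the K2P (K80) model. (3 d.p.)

Of 44 sites, 7 differences are transitions and 3 are transversions, so P = 7/44 ≈ 0.159091 and Q = 3/44 ≈ 0.068182.
Under the Kimura two-parameter model, d = −½ ln(1 − 2P − Q) − ¼ ln(1 − 2Q).
1 − 2P − Q = 0.613636, giving −½ ln(0.613636) = 0.244177.
1 − 2Q = 0.863636, giving −¼ ln(0.863636) = 0.036651.
d = 0.244177 + 0.036651 = 0.280828.

0.281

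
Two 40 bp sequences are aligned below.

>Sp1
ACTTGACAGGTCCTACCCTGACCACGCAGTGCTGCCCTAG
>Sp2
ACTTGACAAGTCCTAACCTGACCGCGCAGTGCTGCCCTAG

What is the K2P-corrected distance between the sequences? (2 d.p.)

Of 40 sites, 2 differences are transitions and 1 are transversions, so P = 2/40 = 0.05 and Q = 1/40 = 0.025.
Under the Kimura two-parameter model, d = −½ ln(1 − 2P − Q) − ¼ ln(1 − 2Q).
1 − 2P − Q = 0.875, giving −½ ln(0.875) = 0.066766.
1 − 2Q = 0.95, giving −¼ ln(0.95) = 0.012823.
d = 0.066766 + 0.012823 = 0.079589.

0.08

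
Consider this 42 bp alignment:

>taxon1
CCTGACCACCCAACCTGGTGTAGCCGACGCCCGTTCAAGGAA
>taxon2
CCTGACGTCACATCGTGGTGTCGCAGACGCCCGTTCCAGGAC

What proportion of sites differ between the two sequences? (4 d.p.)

0.2143

The sequences differ at 9 of 42 positions (sites 7, 8, 10, 13, 15, 22, 25, 37, 42).
p = 9/42 = 0.214285… ≈ 0.2143 (to 4 d.p.).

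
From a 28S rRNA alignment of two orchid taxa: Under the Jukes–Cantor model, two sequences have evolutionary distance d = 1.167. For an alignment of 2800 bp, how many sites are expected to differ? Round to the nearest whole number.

1657

Invert JC69: p = (3/4)(1 − e^(−4d/3)) = 0.75 × (1 − e^(-1.556)) = 0.75 × (1 − 0.210978) = 0.591767.
Expected differing sites = pL ≈ 0.591767 × 2800 = 1656.9476 ≈ 1657.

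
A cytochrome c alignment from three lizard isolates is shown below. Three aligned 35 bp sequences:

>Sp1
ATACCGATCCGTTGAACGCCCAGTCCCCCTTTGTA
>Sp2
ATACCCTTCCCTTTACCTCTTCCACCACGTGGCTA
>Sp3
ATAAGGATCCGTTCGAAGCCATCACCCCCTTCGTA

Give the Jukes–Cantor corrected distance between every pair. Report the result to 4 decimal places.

Sp1–Sp2: 16/35 sites differ → p ≈ 0.457143, d = −0.75 ln(1 − 0.609524) = 0.705292 ≈ 0.7053.
Sp1–Sp3: 10/35 sites differ → p ≈ 0.285714, d = −0.75 ln(1 − 0.380952) = 0.359679 ≈ 0.3597.
Sp2–Sp3: 18/35 sites differ → p ≈ 0.514286, d = −0.75 ln(1 − 0.685715) = 0.868091 ≈ 0.8681.

d(Sp1,Sp2) = 0.7053, d(Sp1,Sp3) = 0.3597, d(Sp2,Sp3) = 0.8681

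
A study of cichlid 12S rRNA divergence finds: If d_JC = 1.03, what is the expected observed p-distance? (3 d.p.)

p = (3/4)(1 − e^(−4d/3)) = 0.75 × (1 − e^(-1.373333)) = 0.75 × (1 − 0.253261) = 0.560054.

0.560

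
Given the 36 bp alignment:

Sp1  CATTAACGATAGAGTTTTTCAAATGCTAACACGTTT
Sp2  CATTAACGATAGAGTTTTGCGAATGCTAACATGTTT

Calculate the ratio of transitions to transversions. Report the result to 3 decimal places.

2.000

Transitions are A↔G and C↔T; transversions are all other mismatches.
Transitions: 2. Transversions: 1.
R = 2/1 = 2.000.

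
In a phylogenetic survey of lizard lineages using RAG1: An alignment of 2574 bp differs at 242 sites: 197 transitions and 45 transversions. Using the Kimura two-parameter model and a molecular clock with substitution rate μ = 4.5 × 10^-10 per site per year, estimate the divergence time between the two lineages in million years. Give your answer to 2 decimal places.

113.77

P = 197/2574 ≈ 0.076535 and Q = 45/2574 ≈ 0.017483.
Under the Kimura two-parameter model, d = −½ ln(1 − 2P − Q) − ¼ ln(1 − 2Q).
1 − 2P − Q = 0.829447, giving −½ ln(0.829447) = 0.093498.
1 − 2Q = 0.965034, giving −¼ ln(0.965034) = 0.008898.
d = 0.093498 + 0.008898 = 0.102396.
Under a molecular clock d = 2μt, so t = d/(2μ) = 0.102396 / (2 × 4.5 × 10^-10) = 113.77 million years.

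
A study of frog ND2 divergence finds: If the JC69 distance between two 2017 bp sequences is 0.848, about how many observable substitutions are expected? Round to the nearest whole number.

1024

Invert JC69: p = (3/4)(1 − e^(−4d/3)) = 0.75 × (1 − e^(-1.130667)) = 0.75 × (1 − 0.322818) = 0.507887.
Expected differing sites = pL ≈ 0.507887 × 2017 = 1024.408079 ≈ 1024.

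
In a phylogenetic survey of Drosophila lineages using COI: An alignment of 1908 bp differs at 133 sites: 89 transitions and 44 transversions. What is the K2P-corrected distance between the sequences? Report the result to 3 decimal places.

0.074

P = 89/1908 ≈ 0.046646 and Q = 44/1908 ≈ 0.023061.
Under the Kimura two-parameter model, d = −½ ln(1 − 2P − Q) − ¼ ln(1 − 2Q).
1 − 2P − Q = 0.883647, giving −½ ln(0.883647) = 0.061849.
1 − 2Q = 0.953878, giving −¼ ln(0.953878) = 0.011805.
d = 0.061849 + 0.011805 = 0.073654.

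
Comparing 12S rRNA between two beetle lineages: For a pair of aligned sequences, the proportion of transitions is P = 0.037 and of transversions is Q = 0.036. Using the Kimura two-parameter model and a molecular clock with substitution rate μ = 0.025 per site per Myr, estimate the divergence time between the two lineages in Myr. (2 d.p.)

Under the Kimura two-parameter model, d = −½ ln(1 − 2P − Q) − ¼ ln(1 − 2Q).
1 − 2P − Q = 0.89, giving −½ ln(0.89) = 0.058267.
1 − 2Q = 0.928, giving −¼ ln(0.928) = 0.018681.
d = 0.058267 + 0.018681 = 0.076948.
Under a molecular clock d = 2μt, so t = d/(2μ) = 0.076948 / (2 × 0.025) = 1.54 Myr.

1.54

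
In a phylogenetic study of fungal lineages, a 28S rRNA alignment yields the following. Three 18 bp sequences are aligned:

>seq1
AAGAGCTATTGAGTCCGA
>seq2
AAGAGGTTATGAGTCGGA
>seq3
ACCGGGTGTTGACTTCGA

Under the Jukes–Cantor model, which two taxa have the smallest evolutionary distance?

seq1–seq2: 4/18 differ, p = 0.222, d = 0.264.
seq1–seq3: 7/18 differ, p = 0.389, d = 0.548.
seq2–seq3: 8/18 differ, p = 0.444, d = 0.673.
The smallest distance is between seq1 and seq2.

seq1 and seq2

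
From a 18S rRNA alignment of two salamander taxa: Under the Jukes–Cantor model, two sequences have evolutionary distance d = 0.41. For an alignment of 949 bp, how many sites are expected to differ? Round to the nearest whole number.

Invert JC69: p = (3/4)(1 − e^(−4d/3)) = 0.75 × (1 − e^(-0.546667)) = 0.75 × (1 − 0.578876) = 0.315843.
Expected differing sites = pL ≈ 0.315843 × 949 = 299.735007 ≈ 300.

300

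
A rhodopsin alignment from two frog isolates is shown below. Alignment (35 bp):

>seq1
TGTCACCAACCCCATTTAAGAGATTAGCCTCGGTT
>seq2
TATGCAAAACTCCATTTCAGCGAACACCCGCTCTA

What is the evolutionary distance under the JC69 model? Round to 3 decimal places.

0.635

The sequences differ at 15 of 35 sites, so p = 15/35 ≈ 0.428571.
d = −(3/4) ln(1 − 4p/3) = −0.75 ln(1 − 0.571428) = −0.75 ln(0.428572)
  = −0.75 × (-0.847297) = 0.635473 substitutions/site.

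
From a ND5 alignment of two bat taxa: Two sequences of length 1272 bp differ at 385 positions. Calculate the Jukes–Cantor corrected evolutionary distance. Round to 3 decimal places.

0.388

p = 385/1272 ≈ 0.302673.
d = −(3/4) ln(1 − 4p/3) = −0.75 ln(1 − 0.403564) = −0.75 ln(0.596436)
  = −0.75 × (-0.516783) = 0.387587 substitutions/site.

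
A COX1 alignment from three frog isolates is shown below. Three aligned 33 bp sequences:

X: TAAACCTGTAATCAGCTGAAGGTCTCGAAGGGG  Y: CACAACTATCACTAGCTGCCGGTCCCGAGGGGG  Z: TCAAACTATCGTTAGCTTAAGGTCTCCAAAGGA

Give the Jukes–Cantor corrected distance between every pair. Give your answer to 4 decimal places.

X–Y: 11/33 sites differ → p ≈ 0.333333, d = −0.75 ln(1 − 0.444444) = 0.440839 ≈ 0.4408.
X–Z: 10/33 sites differ → p ≈ 0.30303, d = −0.75 ln(1 − 0.40404) = 0.388186 ≈ 0.3882.
Y–Z: 13/33 sites differ → p ≈ 0.393939, d = −0.75 ln(1 − 0.525252) = 0.558728 ≈ 0.5587.

d(X,Y) = 0.4408, d(X,Z) = 0.3882, d(Y,Z) = 0.5587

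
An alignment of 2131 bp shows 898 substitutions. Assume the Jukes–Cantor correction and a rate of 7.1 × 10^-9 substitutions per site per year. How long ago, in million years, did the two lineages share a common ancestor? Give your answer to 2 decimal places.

p = 898/2131 ≈ 0.421398.
d = −(3/4) ln(1 − 4p/3) = −0.75 ln(1 − 0.561864) = −0.75 ln(0.438136)
  = −0.75 × (-0.825226) = 0.618920 substitutions/site.
Under a molecular clock d = 2μt, so t = d/(2μ) = 0.618920 / (2 × 7.1 × 10^-9) = 43.59 million years.

43.59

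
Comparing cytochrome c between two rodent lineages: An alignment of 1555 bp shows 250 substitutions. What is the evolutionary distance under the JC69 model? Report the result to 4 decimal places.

0.1809

p = 250/1555 ≈ 0.160772.
d = −(3/4) ln(1 − 4p/3) = −0.75 ln(1 − 0.214363) = −0.75 ln(0.785637)
  = −0.75 × (-0.241260) = 0.180945 substitutions/site.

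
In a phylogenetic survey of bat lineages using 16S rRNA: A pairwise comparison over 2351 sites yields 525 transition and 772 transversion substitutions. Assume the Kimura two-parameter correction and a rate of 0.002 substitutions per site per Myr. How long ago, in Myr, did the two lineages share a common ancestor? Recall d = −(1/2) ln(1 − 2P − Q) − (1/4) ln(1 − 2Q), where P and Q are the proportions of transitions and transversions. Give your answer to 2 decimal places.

253.28

P = 525/2351 ≈ 0.223309 and Q = 772/2351 ≈ 0.328371.
Under the Kimura two-parameter model, d = −½ ln(1 − 2P − Q) − ¼ ln(1 − 2Q).
1 − 2P − Q = 0.225011, giving −½ ln(0.225011) = 0.745803.
1 − 2Q = 0.343258, giving −¼ ln(0.343258) = 0.267318.
d = 0.745803 + 0.267318 = 1.013121.
Under a molecular clock d = 2μt, so t = d/(2μ) = 1.013121 / (2 × 0.002) = 253.28 Myr.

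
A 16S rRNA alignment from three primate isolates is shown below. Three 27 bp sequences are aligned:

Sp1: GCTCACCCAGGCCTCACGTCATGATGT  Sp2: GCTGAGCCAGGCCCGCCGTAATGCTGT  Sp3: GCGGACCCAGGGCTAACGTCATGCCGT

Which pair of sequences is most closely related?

Sp1 and Sp3

Sp1–Sp2: 7/27 differ, p = 0.259, d = 0.318.
Sp1–Sp3: 6/27 differ, p = 0.222, d = 0.264.
Sp2–Sp3: 8/27 differ, p = 0.296, d = 0.377.
The smallest distance is between Sp1 and Sp3.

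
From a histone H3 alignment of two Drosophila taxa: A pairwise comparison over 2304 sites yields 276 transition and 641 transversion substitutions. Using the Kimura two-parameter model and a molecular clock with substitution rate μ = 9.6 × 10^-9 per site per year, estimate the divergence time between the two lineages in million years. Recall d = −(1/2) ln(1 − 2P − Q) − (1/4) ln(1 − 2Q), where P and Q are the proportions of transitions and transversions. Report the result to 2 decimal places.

P = 276/2304 ≈ 0.119792 and Q = 641/2304 ≈ 0.278212.
Under the Kimura two-parameter model, d = −½ ln(1 − 2P − Q) − ¼ ln(1 − 2Q).
1 − 2P − Q = 0.482204, giving −½ ln(0.482204) = 0.364694.
1 − 2Q = 0.443576, giving −¼ ln(0.443576) = 0.203222.
d = 0.364694 + 0.203222 = 0.567916.
Under a molecular clock d = 2μt, so t = d/(2μ) = 0.567916 / (2 × 9.6 × 10^-9) = 29.58 million years.

29.58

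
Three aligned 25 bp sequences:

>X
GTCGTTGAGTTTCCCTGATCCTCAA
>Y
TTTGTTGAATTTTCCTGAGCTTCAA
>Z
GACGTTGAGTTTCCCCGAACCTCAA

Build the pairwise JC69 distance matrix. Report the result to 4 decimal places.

d(X,Y) = 0.2892, d(X,Z) = 0.1308, d(Y,Z) = 0.4172

X–Y: 6/25 sites differ → p = 0.24, d = −0.75 ln(1 − 0.32) = 0.289247 ≈ 0.2892.
X–Z: 3/25 sites differ → p = 0.12, d = −0.75 ln(1 − 0.16) = 0.130765 ≈ 0.1308.
Y–Z: 8/25 sites differ → p = 0.32, d = −0.75 ln(1 − 0.426667) = 0.417216 ≈ 0.4172.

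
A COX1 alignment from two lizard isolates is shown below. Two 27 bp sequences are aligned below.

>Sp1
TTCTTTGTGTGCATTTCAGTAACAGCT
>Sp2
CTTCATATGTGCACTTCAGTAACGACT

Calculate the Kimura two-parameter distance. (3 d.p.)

0.425

Of 27 sites, 7 differences are transitions and 1 are transversions, so P = 7/27 ≈ 0.259259 and Q = 1/27 ≈ 0.037037.
Under the Kimura two-parameter model, d = −½ ln(1 − 2P − Q) − ¼ ln(1 − 2Q).
1 − 2P − Q = 0.444445, giving −½ ln(0.444445) = 0.405464.
1 − 2Q = 0.925926, giving −¼ ln(0.925926) = 0.019240.
d = 0.405464 + 0.019240 = 0.424704.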